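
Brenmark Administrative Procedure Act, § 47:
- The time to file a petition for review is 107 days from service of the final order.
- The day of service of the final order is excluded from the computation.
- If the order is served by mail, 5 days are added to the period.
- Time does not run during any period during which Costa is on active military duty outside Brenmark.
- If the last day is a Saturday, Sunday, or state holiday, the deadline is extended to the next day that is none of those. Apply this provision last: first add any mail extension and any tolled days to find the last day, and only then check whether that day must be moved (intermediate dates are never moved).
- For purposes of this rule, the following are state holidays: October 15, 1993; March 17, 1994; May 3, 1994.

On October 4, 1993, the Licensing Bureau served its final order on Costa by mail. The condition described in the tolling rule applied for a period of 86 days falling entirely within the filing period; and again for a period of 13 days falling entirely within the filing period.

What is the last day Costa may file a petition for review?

May 4, 1994

107 days after October 4, 1993 is January 19, 1994.
Service was by mail, adding 5 days: January 19, 1994 + 5 days = January 24, 1994.
Tolling adds 86 days: January 24, 1994 + 86 days = April 20, 1994.
Tolling adds 13 days: April 20, 1994 + 13 days = May 3, 1994.
May 3, 1994 is a listed holiday. The next qualifying day is May 4, 1994.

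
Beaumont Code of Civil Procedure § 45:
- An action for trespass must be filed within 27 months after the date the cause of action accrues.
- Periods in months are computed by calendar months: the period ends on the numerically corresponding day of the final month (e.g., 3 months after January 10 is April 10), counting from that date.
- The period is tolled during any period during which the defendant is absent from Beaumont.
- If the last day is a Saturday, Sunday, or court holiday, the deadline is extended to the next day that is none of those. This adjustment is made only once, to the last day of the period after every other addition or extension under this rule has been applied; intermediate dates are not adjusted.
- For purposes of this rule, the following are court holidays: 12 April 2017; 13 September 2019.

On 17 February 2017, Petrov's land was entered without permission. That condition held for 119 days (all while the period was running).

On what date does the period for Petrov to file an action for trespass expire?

27 months after 17 February 2017 is May 17, 2019.
Tolling adds 119 days: May 17, 2019 + 119 days = September 13, 2019.
September 13, 2019 is a listed holiday; September 14, 2019 is Saturday; September 15, 2019 is Sunday. The next qualifying day is September 16, 2019.

September 16, 2019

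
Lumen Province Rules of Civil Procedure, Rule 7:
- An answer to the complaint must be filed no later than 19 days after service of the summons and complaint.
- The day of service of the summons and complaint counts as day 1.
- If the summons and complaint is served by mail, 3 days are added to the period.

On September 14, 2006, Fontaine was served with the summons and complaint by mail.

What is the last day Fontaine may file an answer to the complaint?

October 5, 2006

Counting September 14, 2006 as day 1, day 19 is October 2, 2006.
Service was by mail, adding 3 days: October 2, 2006 + 3 days = October 5, 2006.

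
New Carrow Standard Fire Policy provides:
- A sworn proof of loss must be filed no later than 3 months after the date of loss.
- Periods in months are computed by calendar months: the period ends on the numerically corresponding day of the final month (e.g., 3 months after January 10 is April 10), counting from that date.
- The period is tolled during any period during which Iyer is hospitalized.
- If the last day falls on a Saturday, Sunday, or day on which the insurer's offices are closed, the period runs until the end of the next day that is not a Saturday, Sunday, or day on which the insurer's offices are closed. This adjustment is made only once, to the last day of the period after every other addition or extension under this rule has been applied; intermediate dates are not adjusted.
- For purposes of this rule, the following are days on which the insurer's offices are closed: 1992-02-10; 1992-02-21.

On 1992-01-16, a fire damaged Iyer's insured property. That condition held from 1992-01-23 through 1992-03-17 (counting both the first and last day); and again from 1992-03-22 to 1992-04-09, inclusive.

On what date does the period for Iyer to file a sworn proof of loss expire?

3 months after 1992-01-16 is April 16, 1992.
From January 23, 1992 through March 17, 1992 inclusive is 55 days; tolling adds 55 days: April 16, 1992 + 55 days = June 10, 1992.
From March 22, 1992 through April 9, 1992 inclusive is 19 days; tolling adds 19 days: June 10, 1992 + 19 days = June 29, 1992.
June 29, 1992 is a Monday and not a day on which the insurer's offices are closed, so no extension applies.

June 29, 1992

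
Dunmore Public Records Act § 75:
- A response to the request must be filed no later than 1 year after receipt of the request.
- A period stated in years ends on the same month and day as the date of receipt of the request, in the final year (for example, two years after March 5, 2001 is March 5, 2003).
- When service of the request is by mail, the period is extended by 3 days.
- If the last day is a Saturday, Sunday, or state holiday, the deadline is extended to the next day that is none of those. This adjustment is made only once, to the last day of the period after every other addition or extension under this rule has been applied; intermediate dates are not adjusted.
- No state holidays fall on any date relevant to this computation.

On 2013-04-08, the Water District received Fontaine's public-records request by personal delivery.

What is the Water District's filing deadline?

1 year after 2013-04-08 is April 8, 2014.
Service was not by mail, so no mail extension applies.
April 8, 2014 is a Tuesday and not a state holiday, so no extension applies.

April 8, 2014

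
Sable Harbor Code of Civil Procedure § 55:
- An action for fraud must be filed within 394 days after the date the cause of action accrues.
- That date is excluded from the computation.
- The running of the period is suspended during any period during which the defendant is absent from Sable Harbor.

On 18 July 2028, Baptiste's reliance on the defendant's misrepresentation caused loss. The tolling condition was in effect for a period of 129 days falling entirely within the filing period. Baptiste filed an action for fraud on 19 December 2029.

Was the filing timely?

Yes

394 days after 18 July 2028 is August 16, 2029.
Tolling adds 129 days: August 16, 2029 + 129 days = December 23, 2029.
The deadline is December 23, 2029; the filing on December 19, 2029 is on or before that date.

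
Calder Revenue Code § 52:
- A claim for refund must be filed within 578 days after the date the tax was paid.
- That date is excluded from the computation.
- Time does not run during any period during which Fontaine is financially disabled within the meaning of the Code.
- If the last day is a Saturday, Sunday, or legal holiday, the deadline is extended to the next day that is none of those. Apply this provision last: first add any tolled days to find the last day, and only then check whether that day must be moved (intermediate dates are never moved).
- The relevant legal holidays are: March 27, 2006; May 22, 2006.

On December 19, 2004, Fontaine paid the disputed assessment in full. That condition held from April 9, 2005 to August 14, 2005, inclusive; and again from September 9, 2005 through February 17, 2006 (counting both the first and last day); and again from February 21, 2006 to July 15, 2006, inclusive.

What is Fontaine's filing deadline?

578 days after December 19, 2004 is July 20, 2006.
From April 9, 2005 through August 14, 2005 inclusive is 128 days; tolling adds 128 days: July 20, 2006 + 128 days = November 25, 2006.
From September 9, 2005 through February 17, 2006 inclusive is 162 days; tolling adds 162 days: November 25, 2006 + 162 days = May 6, 2007.
From February 21, 2006 through July 15, 2006 inclusive is 145 days; tolling adds 145 days: May 6, 2007 + 145 days = September 28, 2007.
September 28, 2007 is a Friday and not a legal holiday, so no extension applies.

September 28, 2007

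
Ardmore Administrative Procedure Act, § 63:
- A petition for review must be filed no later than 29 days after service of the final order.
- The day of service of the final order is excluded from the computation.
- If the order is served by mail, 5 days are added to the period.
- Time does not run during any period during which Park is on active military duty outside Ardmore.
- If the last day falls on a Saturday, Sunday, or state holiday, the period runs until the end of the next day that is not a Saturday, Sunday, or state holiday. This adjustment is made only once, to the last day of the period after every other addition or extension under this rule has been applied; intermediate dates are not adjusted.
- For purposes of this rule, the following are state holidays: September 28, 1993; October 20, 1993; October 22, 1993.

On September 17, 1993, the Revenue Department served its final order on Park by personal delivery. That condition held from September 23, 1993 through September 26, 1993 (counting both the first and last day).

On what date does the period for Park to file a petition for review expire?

29 days after September 17, 1993 is October 16, 1993.
Service was not by mail, so no mail extension applies.
From September 23, 1993 through September 26, 1993 inclusive is 4 days; tolling adds 4 days: October 16, 1993 + 4 days = October 20, 1993.
October 20, 1993 is a listed holiday. The next qualifying day is October 21, 1993.

October 21, 1993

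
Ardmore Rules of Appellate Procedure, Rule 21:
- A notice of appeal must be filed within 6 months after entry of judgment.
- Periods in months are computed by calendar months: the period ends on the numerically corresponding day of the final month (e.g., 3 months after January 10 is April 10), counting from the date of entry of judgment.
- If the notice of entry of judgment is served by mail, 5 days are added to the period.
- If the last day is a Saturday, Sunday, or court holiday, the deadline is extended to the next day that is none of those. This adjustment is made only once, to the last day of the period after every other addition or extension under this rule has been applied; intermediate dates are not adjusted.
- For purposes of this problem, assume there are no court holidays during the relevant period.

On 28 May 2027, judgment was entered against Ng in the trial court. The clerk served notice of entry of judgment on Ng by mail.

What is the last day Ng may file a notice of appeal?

December 3, 2027

6 months after 28 May 2027 is November 28, 2027.
Service was by mail, adding 5 days: November 28, 2027 + 5 days = December 3, 2027.
December 3, 2027 is a Friday and not a court holiday, so no extension applies.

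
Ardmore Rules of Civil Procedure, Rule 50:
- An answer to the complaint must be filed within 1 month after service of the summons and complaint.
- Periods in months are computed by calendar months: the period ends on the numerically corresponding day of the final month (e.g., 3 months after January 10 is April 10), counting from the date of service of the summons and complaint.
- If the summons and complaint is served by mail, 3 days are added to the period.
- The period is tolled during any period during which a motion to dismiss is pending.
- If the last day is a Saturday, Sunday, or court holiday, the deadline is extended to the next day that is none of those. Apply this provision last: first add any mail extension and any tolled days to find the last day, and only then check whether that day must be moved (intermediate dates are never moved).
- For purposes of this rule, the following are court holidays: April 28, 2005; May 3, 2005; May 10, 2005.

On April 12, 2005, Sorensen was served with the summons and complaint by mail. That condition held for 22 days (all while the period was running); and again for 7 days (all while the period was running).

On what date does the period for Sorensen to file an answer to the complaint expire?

June 13, 2005

1 month after April 12, 2005 is May 12, 2005.
Service was by mail, adding 3 days: May 12, 2005 + 3 days = May 15, 2005.
Tolling adds 22 days: May 15, 2005 + 22 days = June 6, 2005.
Tolling adds 7 days: June 6, 2005 + 7 days = June 13, 2005.
June 13, 2005 is a Monday and not a court holiday, so no extension applies.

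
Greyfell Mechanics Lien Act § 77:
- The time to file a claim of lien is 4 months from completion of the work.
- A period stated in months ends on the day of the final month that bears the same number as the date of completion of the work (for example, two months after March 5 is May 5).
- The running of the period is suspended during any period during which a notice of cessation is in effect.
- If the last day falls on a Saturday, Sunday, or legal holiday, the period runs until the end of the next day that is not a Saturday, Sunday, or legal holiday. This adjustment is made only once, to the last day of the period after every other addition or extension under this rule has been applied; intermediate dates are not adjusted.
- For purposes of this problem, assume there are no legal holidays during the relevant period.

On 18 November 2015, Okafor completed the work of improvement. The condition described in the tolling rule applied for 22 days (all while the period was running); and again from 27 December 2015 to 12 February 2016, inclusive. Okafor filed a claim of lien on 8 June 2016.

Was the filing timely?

No

4 months after 18 November 2015 is March 18, 2016.
Tolling adds 22 days: March 18, 2016 + 22 days = April 9, 2016.
From December 27, 2015 through February 12, 2016 inclusive is 48 days; tolling adds 48 days: April 9, 2016 + 48 days = May 27, 2016.
May 27, 2016 is a Friday and not a legal holiday, so no extension applies.
The deadline is May 27, 2016; the filing on June 8, 2016 is after that date.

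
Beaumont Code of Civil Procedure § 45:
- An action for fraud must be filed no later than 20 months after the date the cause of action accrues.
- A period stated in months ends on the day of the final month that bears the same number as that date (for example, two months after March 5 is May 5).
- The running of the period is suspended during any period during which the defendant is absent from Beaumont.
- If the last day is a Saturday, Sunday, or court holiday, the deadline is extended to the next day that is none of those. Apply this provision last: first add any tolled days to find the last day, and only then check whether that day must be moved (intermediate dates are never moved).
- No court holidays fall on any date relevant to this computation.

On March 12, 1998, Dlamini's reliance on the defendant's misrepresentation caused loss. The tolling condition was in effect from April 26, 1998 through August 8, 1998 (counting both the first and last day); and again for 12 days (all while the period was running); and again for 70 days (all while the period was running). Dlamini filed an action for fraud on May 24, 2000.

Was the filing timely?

No

20 months after March 12, 1998 is November 12, 1999.
From April 26, 1998 through August 8, 1998 inclusive is 105 days; tolling adds 105 days: November 12, 1999 + 105 days = February 25, 2000.
Tolling adds 12 days: February 25, 2000 + 12 days = March 8, 2000.
Tolling adds 70 days: March 8, 2000 + 70 days = May 17, 2000.
May 17, 2000 is a Wednesday and not a court holiday, so no extension applies.
The deadline is May 17, 2000; the filing on May 24, 2000 is after that date.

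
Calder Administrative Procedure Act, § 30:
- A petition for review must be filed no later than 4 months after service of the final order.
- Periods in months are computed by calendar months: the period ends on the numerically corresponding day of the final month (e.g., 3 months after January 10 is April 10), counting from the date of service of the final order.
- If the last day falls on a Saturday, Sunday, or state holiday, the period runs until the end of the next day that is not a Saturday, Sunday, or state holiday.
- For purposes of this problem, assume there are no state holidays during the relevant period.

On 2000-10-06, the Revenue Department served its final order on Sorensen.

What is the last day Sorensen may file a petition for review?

4 months after 2000-10-06 is February 6, 2001.
February 6, 2001 is a Tuesday and not a state holiday, so no extension applies.

February 6, 2001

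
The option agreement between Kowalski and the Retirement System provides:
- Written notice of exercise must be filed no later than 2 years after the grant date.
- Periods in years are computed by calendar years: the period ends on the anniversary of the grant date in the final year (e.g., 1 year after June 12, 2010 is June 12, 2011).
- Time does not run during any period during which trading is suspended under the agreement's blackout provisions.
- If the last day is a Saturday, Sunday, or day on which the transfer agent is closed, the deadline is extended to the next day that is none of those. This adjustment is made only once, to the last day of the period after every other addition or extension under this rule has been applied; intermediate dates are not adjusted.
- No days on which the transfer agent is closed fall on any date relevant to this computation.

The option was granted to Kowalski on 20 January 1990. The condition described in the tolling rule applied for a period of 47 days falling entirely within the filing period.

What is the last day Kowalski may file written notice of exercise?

2 years after 20 January 1990 is January 20, 1992.
Tolling adds 47 days: January 20, 1992 + 47 days = March 7, 1992.
March 7, 1992 is Saturday; March 8, 1992 is Sunday. The next qualifying day is March 9, 1992.

March 9, 1992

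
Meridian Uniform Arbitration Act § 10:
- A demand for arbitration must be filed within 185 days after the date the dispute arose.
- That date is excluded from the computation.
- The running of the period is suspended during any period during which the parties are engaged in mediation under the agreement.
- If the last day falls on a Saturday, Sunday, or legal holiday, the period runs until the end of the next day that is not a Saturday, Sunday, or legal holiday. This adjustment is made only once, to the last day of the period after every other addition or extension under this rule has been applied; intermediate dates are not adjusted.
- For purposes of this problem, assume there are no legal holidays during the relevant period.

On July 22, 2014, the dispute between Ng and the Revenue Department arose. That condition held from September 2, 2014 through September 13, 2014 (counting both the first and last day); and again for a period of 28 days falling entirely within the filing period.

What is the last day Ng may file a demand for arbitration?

185 days after July 22, 2014 is January 23, 2015.
From September 2, 2014 through September 13, 2014 inclusive is 12 days; tolling adds 12 days: January 23, 2015 + 12 days = February 4, 2015.
Tolling adds 28 days: February 4, 2015 + 28 days = March 4, 2015.
March 4, 2015 is a Wednesday and not a legal holiday, so no extension applies.

March 4, 2015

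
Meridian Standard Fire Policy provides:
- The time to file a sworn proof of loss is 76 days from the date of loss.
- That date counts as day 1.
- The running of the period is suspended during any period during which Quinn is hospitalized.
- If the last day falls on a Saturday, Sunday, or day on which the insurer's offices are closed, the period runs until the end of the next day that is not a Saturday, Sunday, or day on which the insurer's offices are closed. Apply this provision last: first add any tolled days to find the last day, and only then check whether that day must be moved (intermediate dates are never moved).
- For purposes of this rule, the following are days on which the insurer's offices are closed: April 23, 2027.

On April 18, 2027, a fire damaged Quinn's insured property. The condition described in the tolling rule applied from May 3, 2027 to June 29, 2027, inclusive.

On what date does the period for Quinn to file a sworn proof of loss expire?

Counting April 18, 2027 as day 1, day 76 is July 2, 2027.
From May 3, 2027 through June 29, 2027 inclusive is 58 days; tolling adds 58 days: July 2, 2027 + 58 days = August 29, 2027.
August 29, 2027 is Sunday. The next qualifying day is August 30, 2027.

August 30, 2027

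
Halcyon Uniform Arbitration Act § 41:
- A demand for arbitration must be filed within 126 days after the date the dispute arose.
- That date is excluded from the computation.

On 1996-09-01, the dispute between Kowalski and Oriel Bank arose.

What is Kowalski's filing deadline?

January 5, 1997

126 days after 1996-09-01 is January 5, 1997.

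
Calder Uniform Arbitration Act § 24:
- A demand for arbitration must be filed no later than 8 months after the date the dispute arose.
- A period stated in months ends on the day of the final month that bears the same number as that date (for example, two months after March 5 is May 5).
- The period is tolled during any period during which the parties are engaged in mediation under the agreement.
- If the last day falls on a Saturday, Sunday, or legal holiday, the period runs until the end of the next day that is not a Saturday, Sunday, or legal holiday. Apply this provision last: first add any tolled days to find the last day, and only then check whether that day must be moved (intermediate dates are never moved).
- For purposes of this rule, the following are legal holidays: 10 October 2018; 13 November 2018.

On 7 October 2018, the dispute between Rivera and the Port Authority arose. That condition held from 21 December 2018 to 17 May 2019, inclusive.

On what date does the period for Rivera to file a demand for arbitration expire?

8 months after 7 October 2018 is June 7, 2019.
From December 21, 2018 through May 17, 2019 inclusive is 148 days; tolling adds 148 days: June 7, 2019 + 148 days = November 2, 2019.
November 2, 2019 is Saturday; November 3, 2019 is Sunday. The next qualifying day is November 4, 2019.

November 4, 2019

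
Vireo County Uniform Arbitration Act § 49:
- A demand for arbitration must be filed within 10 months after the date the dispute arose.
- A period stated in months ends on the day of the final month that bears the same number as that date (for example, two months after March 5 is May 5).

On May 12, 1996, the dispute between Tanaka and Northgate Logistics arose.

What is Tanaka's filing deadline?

10 months after May 12, 1996 is March 12, 1997.

March 12, 1997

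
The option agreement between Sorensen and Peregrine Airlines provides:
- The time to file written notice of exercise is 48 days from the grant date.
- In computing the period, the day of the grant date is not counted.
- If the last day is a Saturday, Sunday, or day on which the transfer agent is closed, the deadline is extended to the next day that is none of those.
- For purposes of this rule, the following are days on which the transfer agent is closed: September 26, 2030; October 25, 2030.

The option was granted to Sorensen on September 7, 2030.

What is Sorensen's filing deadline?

October 28, 2030

48 days after September 7, 2030 is October 25, 2030.
October 25, 2030 is a listed holiday; October 26, 2030 is Saturday; October 27, 2030 is Sunday. The next qualifying day is October 28, 2030.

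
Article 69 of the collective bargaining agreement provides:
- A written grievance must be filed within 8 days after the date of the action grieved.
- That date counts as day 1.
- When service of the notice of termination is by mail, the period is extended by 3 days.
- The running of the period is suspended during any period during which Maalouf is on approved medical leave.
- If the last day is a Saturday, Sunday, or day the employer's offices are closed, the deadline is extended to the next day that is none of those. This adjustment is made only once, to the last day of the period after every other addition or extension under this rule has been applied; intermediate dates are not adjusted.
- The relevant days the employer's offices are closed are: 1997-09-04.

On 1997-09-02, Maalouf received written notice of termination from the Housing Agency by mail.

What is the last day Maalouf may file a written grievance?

September 12, 1997

Counting 1997-09-02 as day 1, day 8 is September 9, 1997.
Service was by mail, adding 3 days: September 9, 1997 + 3 days = September 12, 1997.
September 12, 1997 is a Friday and not a day the employer's offices are closed, so no extension applies.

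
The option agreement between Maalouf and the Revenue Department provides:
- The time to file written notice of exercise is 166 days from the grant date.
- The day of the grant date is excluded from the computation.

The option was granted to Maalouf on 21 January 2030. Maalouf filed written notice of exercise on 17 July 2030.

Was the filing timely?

No

166 days after 21 January 2030 is July 6, 2030.
The deadline is July 6, 2030; the filing on July 17, 2030 is after that date.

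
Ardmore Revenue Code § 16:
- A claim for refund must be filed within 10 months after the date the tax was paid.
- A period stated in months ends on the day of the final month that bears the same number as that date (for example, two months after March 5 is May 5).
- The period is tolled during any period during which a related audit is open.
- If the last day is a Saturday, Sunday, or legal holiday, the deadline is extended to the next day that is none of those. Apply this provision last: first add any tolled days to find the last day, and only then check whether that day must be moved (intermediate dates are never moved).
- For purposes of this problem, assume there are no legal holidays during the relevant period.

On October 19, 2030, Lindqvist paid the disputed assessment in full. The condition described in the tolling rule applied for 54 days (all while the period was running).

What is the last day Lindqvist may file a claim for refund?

10 months after October 19, 2030 is August 19, 2031.
Tolling adds 54 days: August 19, 2031 + 54 days = October 12, 2031.
October 12, 2031 is Sunday. The next qualifying day is October 13, 2031.

October 13, 2031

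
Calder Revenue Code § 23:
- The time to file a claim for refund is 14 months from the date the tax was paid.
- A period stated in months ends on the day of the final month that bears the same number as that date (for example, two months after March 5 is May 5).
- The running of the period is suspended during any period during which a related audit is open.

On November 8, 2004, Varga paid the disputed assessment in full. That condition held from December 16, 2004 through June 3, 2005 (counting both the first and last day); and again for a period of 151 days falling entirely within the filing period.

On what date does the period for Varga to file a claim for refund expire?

14 months after November 8, 2004 is January 8, 2006.
From December 16, 2004 through June 3, 2005 inclusive is 170 days; tolling adds 170 days: January 8, 2006 + 170 days = June 27, 2006.
Tolling adds 151 days: June 27, 2006 + 151 days = November 25, 2006.

November 25, 2006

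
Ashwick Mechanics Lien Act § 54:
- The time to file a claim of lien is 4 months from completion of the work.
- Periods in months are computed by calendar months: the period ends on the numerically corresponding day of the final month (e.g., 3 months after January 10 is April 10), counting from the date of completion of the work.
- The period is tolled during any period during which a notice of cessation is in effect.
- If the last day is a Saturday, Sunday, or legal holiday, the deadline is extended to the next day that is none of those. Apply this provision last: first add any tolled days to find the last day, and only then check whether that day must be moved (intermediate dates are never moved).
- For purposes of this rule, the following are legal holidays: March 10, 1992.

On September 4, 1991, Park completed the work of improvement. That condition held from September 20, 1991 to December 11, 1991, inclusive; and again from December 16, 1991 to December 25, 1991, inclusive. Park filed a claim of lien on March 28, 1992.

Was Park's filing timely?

4 months after September 4, 1991 is January 4, 1992.
From September 20, 1991 through December 11, 1991 inclusive is 83 days; tolling adds 83 days: January 4, 1992 + 83 days = March 27, 1992.
From December 16, 1991 through December 25, 1991 inclusive is 10 days; tolling adds 10 days: March 27, 1992 + 10 days = April 6, 1992.
April 6, 1992 is a Monday and not a legal holiday, so no extension applies.
The deadline is April 6, 1992; the filing on March 28, 1992 is on or before that date.

Yes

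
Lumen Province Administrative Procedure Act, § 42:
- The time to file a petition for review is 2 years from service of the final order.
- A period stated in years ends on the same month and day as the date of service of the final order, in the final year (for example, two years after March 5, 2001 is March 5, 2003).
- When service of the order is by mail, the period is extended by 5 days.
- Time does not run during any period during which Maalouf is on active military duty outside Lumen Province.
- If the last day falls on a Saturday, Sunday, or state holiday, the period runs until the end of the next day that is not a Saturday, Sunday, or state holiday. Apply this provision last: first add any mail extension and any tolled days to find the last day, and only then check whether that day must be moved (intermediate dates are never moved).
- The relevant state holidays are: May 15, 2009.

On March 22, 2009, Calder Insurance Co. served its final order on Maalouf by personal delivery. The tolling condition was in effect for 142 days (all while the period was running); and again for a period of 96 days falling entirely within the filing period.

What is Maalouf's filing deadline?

2 years after March 22, 2009 is March 22, 2011.
Service was not by mail, so no mail extension applies.
Tolling adds 142 days: March 22, 2011 + 142 days = August 11, 2011.
Tolling adds 96 days: August 11, 2011 + 96 days = November 15, 2011.
November 15, 2011 is a Tuesday and not a state holiday, so no extension applies.

November 15, 2011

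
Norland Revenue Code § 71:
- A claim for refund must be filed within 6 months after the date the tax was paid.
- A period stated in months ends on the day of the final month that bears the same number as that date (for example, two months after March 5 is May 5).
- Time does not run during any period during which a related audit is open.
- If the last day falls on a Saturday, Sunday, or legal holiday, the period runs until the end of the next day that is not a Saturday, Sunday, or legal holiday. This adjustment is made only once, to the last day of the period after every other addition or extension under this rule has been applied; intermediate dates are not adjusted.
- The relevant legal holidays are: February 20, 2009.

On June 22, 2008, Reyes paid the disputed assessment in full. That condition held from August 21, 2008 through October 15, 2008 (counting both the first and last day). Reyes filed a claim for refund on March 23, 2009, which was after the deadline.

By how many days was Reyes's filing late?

35 days

6 months after June 22, 2008 is December 22, 2008.
From August 21, 2008 through October 15, 2008 inclusive is 56 days; tolling adds 56 days: December 22, 2008 + 56 days = February 16, 2009.
February 16, 2009 is a Monday and not a legal holiday, so no extension applies.
The deadline is February 16, 2009; from February 16, 2009 to March 23, 2009 is 35 days.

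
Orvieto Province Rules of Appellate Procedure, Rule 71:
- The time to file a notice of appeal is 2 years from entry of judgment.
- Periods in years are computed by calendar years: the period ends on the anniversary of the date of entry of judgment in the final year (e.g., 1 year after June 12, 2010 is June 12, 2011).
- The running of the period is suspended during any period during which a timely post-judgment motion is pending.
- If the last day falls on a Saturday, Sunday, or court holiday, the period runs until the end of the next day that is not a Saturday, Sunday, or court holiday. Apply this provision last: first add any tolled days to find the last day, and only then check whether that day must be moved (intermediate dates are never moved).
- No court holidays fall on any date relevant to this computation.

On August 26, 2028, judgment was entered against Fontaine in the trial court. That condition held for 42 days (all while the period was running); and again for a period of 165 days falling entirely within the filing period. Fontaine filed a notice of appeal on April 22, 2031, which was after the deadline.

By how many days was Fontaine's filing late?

32 days

2 years after August 26, 2028 is August 26, 2030.
Tolling adds 42 days: August 26, 2030 + 42 days = October 7, 2030.
Tolling adds 165 days: October 7, 2030 + 165 days = March 21, 2031.
March 21, 2031 is a Friday and not a court holiday, so no extension applies.
The deadline is March 21, 2031; from March 21, 2031 to April 22, 2031 is 32 days.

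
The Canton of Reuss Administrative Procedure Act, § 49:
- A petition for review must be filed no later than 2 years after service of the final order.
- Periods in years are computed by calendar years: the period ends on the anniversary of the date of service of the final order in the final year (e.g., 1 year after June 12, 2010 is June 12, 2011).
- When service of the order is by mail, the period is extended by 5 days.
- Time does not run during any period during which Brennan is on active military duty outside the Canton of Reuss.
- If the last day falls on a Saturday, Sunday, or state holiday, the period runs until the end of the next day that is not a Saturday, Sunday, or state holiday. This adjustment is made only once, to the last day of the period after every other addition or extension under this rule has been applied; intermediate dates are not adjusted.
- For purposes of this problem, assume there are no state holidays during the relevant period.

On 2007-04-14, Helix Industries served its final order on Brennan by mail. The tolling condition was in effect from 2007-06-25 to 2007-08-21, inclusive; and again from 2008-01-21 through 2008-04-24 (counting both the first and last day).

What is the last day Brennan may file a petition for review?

2 years after 2007-04-14 is April 14, 2009.
Service was by mail, adding 5 days: April 14, 2009 + 5 days = April 19, 2009.
From June 25, 2007 through August 21, 2007 inclusive is 58 days; tolling adds 58 days: April 19, 2009 + 58 days = June 16, 2009.
From January 21, 2008 through April 24, 2008 inclusive is 95 days; tolling adds 95 days: June 16, 2009 + 95 days = September 19, 2009.
September 19, 2009 is Saturday; September 20, 2009 is Sunday. The next qualifying day is September 21, 2009.

September 21, 2009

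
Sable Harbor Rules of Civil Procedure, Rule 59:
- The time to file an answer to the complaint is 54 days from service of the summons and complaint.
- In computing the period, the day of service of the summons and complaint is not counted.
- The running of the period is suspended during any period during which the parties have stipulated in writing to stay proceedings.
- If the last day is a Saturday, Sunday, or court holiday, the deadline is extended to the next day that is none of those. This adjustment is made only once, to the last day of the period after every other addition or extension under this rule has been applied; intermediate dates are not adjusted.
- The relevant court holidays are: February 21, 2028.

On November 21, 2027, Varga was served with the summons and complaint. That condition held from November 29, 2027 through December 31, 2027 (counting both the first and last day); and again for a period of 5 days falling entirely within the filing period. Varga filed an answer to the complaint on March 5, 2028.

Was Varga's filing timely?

54 days after November 21, 2027 is January 14, 2028.
From November 29, 2027 through December 31, 2027 inclusive is 33 days; tolling adds 33 days: January 14, 2028 + 33 days = February 16, 2028.
Tolling adds 5 days: February 16, 2028 + 5 days = February 21, 2028.
February 21, 2028 is a listed holiday. The next qualifying day is February 22, 2028.
The deadline is February 22, 2028; the filing on March 5, 2028 is after that date.

No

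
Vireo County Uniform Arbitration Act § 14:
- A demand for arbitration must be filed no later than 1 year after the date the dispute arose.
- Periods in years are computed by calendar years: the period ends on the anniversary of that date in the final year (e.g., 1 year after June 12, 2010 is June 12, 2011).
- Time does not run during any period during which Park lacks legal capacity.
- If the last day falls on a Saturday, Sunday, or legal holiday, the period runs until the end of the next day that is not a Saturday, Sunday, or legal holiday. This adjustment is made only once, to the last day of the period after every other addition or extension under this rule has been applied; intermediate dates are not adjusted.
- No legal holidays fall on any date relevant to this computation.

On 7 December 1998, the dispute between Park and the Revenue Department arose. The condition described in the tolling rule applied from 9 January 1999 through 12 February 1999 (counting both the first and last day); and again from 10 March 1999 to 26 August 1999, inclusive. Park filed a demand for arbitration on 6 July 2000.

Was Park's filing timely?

No

1 year after 7 December 1998 is December 7, 1999.
From January 9, 1999 through February 12, 1999 inclusive is 35 days; tolling adds 35 days: December 7, 1999 + 35 days = January 11, 2000.
From March 10, 1999 through August 26, 1999 inclusive is 170 days; tolling adds 170 days: January 11, 2000 + 170 days = June 29, 2000.
June 29, 2000 is a Thursday and not a legal holiday, so no extension applies.
The deadline is June 29, 2000; the filing on July 6, 2000 is after that date.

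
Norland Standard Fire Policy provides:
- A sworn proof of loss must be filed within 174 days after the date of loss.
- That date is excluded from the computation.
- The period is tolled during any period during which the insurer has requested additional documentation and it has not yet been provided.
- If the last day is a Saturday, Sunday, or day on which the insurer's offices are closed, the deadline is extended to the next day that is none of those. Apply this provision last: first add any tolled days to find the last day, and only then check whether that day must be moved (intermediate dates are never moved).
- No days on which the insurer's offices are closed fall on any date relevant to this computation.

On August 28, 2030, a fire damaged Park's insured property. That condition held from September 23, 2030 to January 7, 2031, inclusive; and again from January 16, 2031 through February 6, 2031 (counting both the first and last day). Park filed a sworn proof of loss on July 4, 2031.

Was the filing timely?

174 days after August 28, 2030 is February 18, 2031.
From September 23, 2030 through January 7, 2031 inclusive is 107 days; tolling adds 107 days: February 18, 2031 + 107 days = June 5, 2031.
From January 16, 2031 through February 6, 2031 inclusive is 22 days; tolling adds 22 days: June 5, 2031 + 22 days = June 27, 2031.
June 27, 2031 is a Friday and not a day on which the insurer's offices are closed, so no extension applies.
The deadline is June 27, 2031; the filing on July 4, 2031 is after that date.

No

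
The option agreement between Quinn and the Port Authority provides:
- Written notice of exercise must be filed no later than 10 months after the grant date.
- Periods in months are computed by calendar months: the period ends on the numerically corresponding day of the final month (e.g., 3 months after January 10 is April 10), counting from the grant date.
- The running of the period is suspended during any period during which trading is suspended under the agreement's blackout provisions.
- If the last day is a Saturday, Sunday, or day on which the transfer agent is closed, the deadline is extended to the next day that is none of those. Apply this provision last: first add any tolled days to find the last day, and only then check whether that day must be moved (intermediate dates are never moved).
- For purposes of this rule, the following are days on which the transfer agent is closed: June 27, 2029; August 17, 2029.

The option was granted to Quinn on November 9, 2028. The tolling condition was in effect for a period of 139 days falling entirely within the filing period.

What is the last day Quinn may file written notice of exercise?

10 months after November 9, 2028 is September 9, 2029.
Tolling adds 139 days: September 9, 2029 + 139 days = January 26, 2030.
January 26, 2030 is Saturday; January 27, 2030 is Sunday. The next qualifying day is January 28, 2030.

January 28, 2030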